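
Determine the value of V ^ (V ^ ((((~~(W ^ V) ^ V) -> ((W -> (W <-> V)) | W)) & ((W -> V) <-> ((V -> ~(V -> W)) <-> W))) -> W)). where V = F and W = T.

T

Substituting V=F, W=T:
W ^ V = T ^ F = T
~(W ^ V) = ~T = F
~~(W ^ V) = ~F = T
~~(W ^ V) ^ V = T ^ F = T
W <-> V = T <-> F = F
W -> (W <-> V) = T -> F = F
(W -> (W <-> V)) | W = F | T = T
(~~(W ^ V) ^ V) -> ((W -> (W <-> V)) | W) = T -> T = T
W -> V = T -> F = F
V -> W = F -> T = T
~(V -> W) = ~T = F
V -> ~(V -> W) = F -> F = T
(V -> ~(V -> W)) <-> W = T <-> T = T
(W -> V) <-> ((V -> ~(V -> W)) <-> W) = F <-> T = F
((~~(W ^ V) ^ V) -> ((W -> (W <-> V)) | W)) & ((W -> V) <-> ((V -> ~(V -> W)) <-> W)) = T & F = F
(((~~(W ^ V) ^ V) -> ((W -> (W <-> V)) | W)) & ((W -> V) <-> ((V -> ~(V -> W)) <-> W))) -> W = F -> T = T
V ^ ((((~~(W ^ V) ^ V) -> ((W -> (W <-> V)) | W)) & ((W -> V) <-> ((V -> ~(V -> W)) <-> W))) -> W) = F ^ T = T
V ^ (V ^ ((((~~(W ^ V) ^ V) -> ((W -> (W <-> V)) | W)) & ((W -> V) <-> ((V -> ~(V -> W)) <-> W))) -> W)) = F ^ T = T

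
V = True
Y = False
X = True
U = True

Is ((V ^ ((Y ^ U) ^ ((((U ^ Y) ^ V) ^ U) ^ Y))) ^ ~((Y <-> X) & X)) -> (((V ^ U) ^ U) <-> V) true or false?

True

Y ^ U = False ^ True = True
U ^ Y = True ^ False = True
(U ^ Y) ^ V = True ^ True = False
((U ^ Y) ^ V) ^ U = False ^ True = True
(((U ^ Y) ^ V) ^ U) ^ Y = True ^ False = True
(Y ^ U) ^ ((((U ^ Y) ^ V) ^ U) ^ Y) = True ^ True = False
V ^ ((Y ^ U) ^ ((((U ^ Y) ^ V) ^ U) ^ Y)) = True ^ False = True
Y <-> X = False <-> True = False
(Y <-> X) & X = False & True = False
~((Y <-> X) & X) = ~False = True
(V ^ ((Y ^ U) ^ ((((U ^ Y) ^ V) ^ U) ^ Y))) ^ ~((Y <-> X) & X) = True ^ True = False
V ^ U = True ^ True = False
(V ^ U) ^ U = False ^ True = True
((V ^ U) ^ U) <-> V = True <-> True = True
((V ^ ((Y ^ U) ^ ((((U ^ Y) ^ V) ^ U) ^ Y))) ^ ~((Y <-> X) & X)) -> (((V ^ U) ^ U) <-> V) = False -> True = True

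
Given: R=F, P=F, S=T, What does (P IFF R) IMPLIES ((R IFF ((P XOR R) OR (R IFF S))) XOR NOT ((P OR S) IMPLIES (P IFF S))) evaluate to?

P IFF R = F IFF F = T
P XOR R = F XOR F = F
R IFF S = F IFF T = F
(P XOR R) OR (R IFF S) = F OR F = F
R IFF ((P XOR R) OR (R IFF S)) = F IFF F = T
P OR S = F OR T = T
P IFF S = F IFF T = F
(P OR S) IMPLIES (P IFF S) = T IMPLIES F = F
NOT ((P OR S) IMPLIES (P IFF S)) = NOT F = T
(R IFF ((P XOR R) OR (R IFF S))) XOR NOT ((P OR S) IMPLIES (P IFF S)) = T XOR T = F
(P IFF R) IMPLIES ((R IFF ((P XOR R) OR (R IFF S))) XOR NOT ((P OR S) IMPLIES (P IFF S))) = T IMPLIES F = F

F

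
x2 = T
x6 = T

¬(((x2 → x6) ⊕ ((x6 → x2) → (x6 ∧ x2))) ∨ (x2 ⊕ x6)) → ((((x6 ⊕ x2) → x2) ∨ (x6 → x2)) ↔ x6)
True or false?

x2 → x6 = T → T = T
x6 → x2 = T → T = T
x6 ∧ x2 = T ∧ T = T
(x6 → x2) → (x6 ∧ x2) = T → T = T
(x2 → x6) ⊕ ((x6 → x2) → (x6 ∧ x2)) = T ⊕ T = F
x2 ⊕ x6 = T ⊕ T = F
((x2 → x6) ⊕ ((x6 → x2) → (x6 ∧ x2))) ∨ (x2 ⊕ x6) = F ∨ F = F
¬(((x2 → x6) ⊕ ((x6 → x2) → (x6 ∧ x2))) ∨ (x2 ⊕ x6)) = ¬F = T
x6 ⊕ x2 = T ⊕ T = F
(x6 ⊕ x2) → x2 = F → T = T
x6 → x2 = T → T = T
((x6 ⊕ x2) → x2) ∨ (x6 → x2) = T ∨ T = T
(((x6 ⊕ x2) → x2) ∨ (x6 → x2)) ↔ x6 = T ↔ T = T
¬(((x2 → x6) ⊕ ((x6 → x2) → (x6 ∧ x2))) ∨ (x2 ⊕ x6)) → ((((x6 ⊕ x2) → x2) ∨ (x6 → x2)) ↔ x6) = T → T = T

T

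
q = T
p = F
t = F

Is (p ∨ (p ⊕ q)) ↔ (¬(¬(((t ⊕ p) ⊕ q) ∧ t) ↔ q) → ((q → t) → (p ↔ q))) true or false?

T

p ⊕ q = F ⊕ T = T
p ∨ (p ⊕ q) = F ∨ T = T
t ⊕ p = F ⊕ F = F
(t ⊕ p) ⊕ q = F ⊕ T = T
((t ⊕ p) ⊕ q) ∧ t = T ∧ F = F
¬(((t ⊕ p) ⊕ q) ∧ t) = ¬F = T
¬(((t ⊕ p) ⊕ q) ∧ t) ↔ q = T ↔ T = T
¬(¬(((t ⊕ p) ⊕ q) ∧ t) ↔ q) = ¬T = F
q → t = T → F = F
p ↔ q = F ↔ T = F
(q → t) → (p ↔ q) = F → F = T
¬(¬(((t ⊕ p) ⊕ q) ∧ t) ↔ q) → ((q → t) → (p ↔ q)) = F → T = T
(p ∨ (p ⊕ q)) ↔ (¬(¬(((t ⊕ p) ⊕ q) ∧ t) ↔ q) → ((q → t) → (p ↔ q))) = T ↔ T = T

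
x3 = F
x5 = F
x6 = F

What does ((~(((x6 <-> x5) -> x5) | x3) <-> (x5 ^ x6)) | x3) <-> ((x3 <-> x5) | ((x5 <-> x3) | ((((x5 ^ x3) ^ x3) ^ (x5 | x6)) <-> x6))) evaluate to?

x6 <-> x5 = F <-> F = T
(x6 <-> x5) -> x5 = T -> F = F
((x6 <-> x5) -> x5) | x3 = F | F = F
~(((x6 <-> x5) -> x5) | x3) = ~F = T
x5 ^ x6 = F ^ F = F
~(((x6 <-> x5) -> x5) | x3) <-> (x5 ^ x6) = T <-> F = F
(~(((x6 <-> x5) -> x5) | x3) <-> (x5 ^ x6)) | x3 = F | F = F
x3 <-> x5 = F <-> F = T
x5 <-> x3 = F <-> F = T
x5 ^ x3 = F ^ F = F
(x5 ^ x3) ^ x3 = F ^ F = F
x5 | x6 = F | F = F
((x5 ^ x3) ^ x3) ^ (x5 | x6) = F ^ F = F
(((x5 ^ x3) ^ x3) ^ (x5 | x6)) <-> x6 = F <-> F = T
(x5 <-> x3) | ((((x5 ^ x3) ^ x3) ^ (x5 | x6)) <-> x6) = T | T = T
(x3 <-> x5) | ((x5 <-> x3) | ((((x5 ^ x3) ^ x3) ^ (x5 | x6)) <-> x6)) = T | T = T
((~(((x6 <-> x5) -> x5) | x3) <-> (x5 ^ x6)) | x3) <-> ((x3 <-> x5) | ((x5 <-> x3) | ((((x5 ^ x3) ^ x3) ^ (x5 | x6)) <-> x6))) = F <-> T = F

F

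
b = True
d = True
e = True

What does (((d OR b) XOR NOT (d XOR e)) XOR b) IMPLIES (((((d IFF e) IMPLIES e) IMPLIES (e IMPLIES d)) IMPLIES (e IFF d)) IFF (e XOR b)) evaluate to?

d OR b = True OR True = True
d XOR e = True XOR True = False
NOT (d XOR e) = NOT False = True
(d OR b) XOR NOT (d XOR e) = True XOR True = False
((d OR b) XOR NOT (d XOR e)) XOR b = False XOR True = True
d IFF e = True IFF True = True
(d IFF e) IMPLIES e = True IMPLIES True = True
e IMPLIES d = True IMPLIES True = True
((d IFF e) IMPLIES e) IMPLIES (e IMPLIES d) = True IMPLIES True = True
e IFF d = True IFF True = True
(((d IFF e) IMPLIES e) IMPLIES (e IMPLIES d)) IMPLIES (e IFF d) = True IMPLIES True = True
e XOR b = True XOR True = False
((((d IFF e) IMPLIES e) IMPLIES (e IMPLIES d)) IMPLIES (e IFF d)) IFF (e XOR b) = True IFF False = False
(((d OR b) XOR NOT (d XOR e)) XOR b) IMPLIES (((((d IFF e) IMPLIES e) IMPLIES (e IMPLIES d)) IMPLIES (e IFF d)) IFF (e XOR b)) = True IMPLIES False = False

False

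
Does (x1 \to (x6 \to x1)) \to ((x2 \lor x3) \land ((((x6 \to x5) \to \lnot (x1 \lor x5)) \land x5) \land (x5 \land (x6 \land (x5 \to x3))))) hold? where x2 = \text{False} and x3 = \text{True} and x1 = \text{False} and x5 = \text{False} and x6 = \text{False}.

x6 \to x1 = \text{False} \to \text{False} = \text{True}
x1 \to (x6 \to x1) = \text{False} \to \text{True} = \text{True}
x2 \lor x3 = \text{False} \lor \text{True} = \text{True}
x6 \to x5 = \text{False} \to \text{False} = \text{True}
x1 \lor x5 = \text{False} \lor \text{False} = \text{False}
\lnot (x1 \lor x5) = \lnot \text{False} = \text{True}
(x6 \to x5) \to \lnot (x1 \lor x5) = \text{True} \to \text{True} = \text{True}
((x6 \to x5) \to \lnot (x1 \lor x5)) \land x5 = \text{True} \land \text{False} = \text{False}
x5 \to x3 = \text{False} \to \text{True} = \text{True}
x6 \land (x5 \to x3) = \text{False} \land \text{True} = \text{False}
x5 \land (x6 \land (x5 \to x3)) = \text{False} \land \text{False} = \text{False}
(((x6 \to x5) \to \lnot (x1 \lor x5)) \land x5) \land (x5 \land (x6 \land (x5 \to x3))) = \text{False} \land \text{False} = \text{False}
(x2 \lor x3) \land ((((x6 \to x5) \to \lnot (x1 \lor x5)) \land x5) \land (x5 \land (x6 \land (x5 \to x3)))) = \text{True} \land \text{False} = \text{False}
(x1 \to (x6 \to x1)) \to ((x2 \lor x3) \land ((((x6 \to x5) \to \lnot (x1 \lor x5)) \land x5) \land (x5 \land (x6 \land (x5 \to x3))))) = \text{True} \to \text{False} = \text{False}

\text{False}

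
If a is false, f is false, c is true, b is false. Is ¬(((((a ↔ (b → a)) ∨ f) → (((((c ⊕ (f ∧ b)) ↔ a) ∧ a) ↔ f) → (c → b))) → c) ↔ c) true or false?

b → a = False → False = True
a ↔ (b → a) = False ↔ True = False
(a ↔ (b → a)) ∨ f = False ∨ False = False
f ∧ b = False ∧ False = False
c ⊕ (f ∧ b) = True ⊕ False = True
(c ⊕ (f ∧ b)) ↔ a = True ↔ False = False
((c ⊕ (f ∧ b)) ↔ a) ∧ a = False ∧ False = False
(((c ⊕ (f ∧ b)) ↔ a) ∧ a) ↔ f = False ↔ False = True
c → b = True → False = False
((((c ⊕ (f ∧ b)) ↔ a) ∧ a) ↔ f) → (c → b) = True → False = False
((a ↔ (b → a)) ∨ f) → (((((c ⊕ (f ∧ b)) ↔ a) ∧ a) ↔ f) → (c → b)) = False → False = True
(((a ↔ (b → a)) ∨ f) → (((((c ⊕ (f ∧ b)) ↔ a) ∧ a) ↔ f) → (c → b))) → c = True → True = True
((((a ↔ (b → a)) ∨ f) → (((((c ⊕ (f ∧ b)) ↔ a) ∧ a) ↔ f) → (c → b))) → c) ↔ c = True ↔ True = True
¬(((((a ↔ (b → a)) ∨ f) → (((((c ⊕ (f ∧ b)) ↔ a) ∧ a) ↔ f) → (c → b))) → c) ↔ c) = ¬True = False

False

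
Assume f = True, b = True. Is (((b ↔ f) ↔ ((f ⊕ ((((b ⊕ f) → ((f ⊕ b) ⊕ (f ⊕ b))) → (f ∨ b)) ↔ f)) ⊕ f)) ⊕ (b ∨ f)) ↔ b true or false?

Substituting f=True, b=True:
b ↔ f = True ↔ True = True
b ⊕ f = True ⊕ True = False
f ⊕ b = True ⊕ True = False
f ⊕ b = True ⊕ True = False
(f ⊕ b) ⊕ (f ⊕ b) = False ⊕ False = False
(b ⊕ f) → ((f ⊕ b) ⊕ (f ⊕ b)) = False → False = True
f ∨ b = True ∨ True = True
((b ⊕ f) → ((f ⊕ b) ⊕ (f ⊕ b))) → (f ∨ b) = True → True = True
(((b ⊕ f) → ((f ⊕ b) ⊕ (f ⊕ b))) → (f ∨ b)) ↔ f = True ↔ True = True
f ⊕ ((((b ⊕ f) → ((f ⊕ b) ⊕ (f ⊕ b))) → (f ∨ b)) ↔ f) = True ⊕ True = False
(f ⊕ ((((b ⊕ f) → ((f ⊕ b) ⊕ (f ⊕ b))) → (f ∨ b)) ↔ f)) ⊕ f = False ⊕ True = True
(b ↔ f) ↔ ((f ⊕ ((((b ⊕ f) → ((f ⊕ b) ⊕ (f ⊕ b))) → (f ∨ b)) ↔ f)) ⊕ f) = True ↔ True = True
b ∨ f = True ∨ True = True
((b ↔ f) ↔ ((f ⊕ ((((b ⊕ f) → ((f ⊕ b) ⊕ (f ⊕ b))) → (f ∨ b)) ↔ f)) ⊕ f)) ⊕ (b ∨ f) = True ⊕ True = False
(((b ↔ f) ↔ ((f ⊕ ((((b ⊕ f) → ((f ⊕ b) ⊕ (f ⊕ b))) → (f ∨ b)) ↔ f)) ⊕ f)) ⊕ (b ∨ f)) ↔ b = False ↔ True = False

False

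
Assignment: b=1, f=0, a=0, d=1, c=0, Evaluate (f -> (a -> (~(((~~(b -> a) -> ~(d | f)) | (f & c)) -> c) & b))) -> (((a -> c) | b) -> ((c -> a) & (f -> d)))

b -> a = 1 -> 0 = 0
~(b -> a) = ~0 = 1
~~(b -> a) = ~1 = 0
d | f = 1 | 0 = 1
~(d | f) = ~1 = 0
~~(b -> a) -> ~(d | f) = 0 -> 0 = 1
f & c = 0 & 0 = 0
(~~(b -> a) -> ~(d | f)) | (f & c) = 1 | 0 = 1
((~~(b -> a) -> ~(d | f)) | (f & c)) -> c = 1 -> 0 = 0
~(((~~(b -> a) -> ~(d | f)) | (f & c)) -> c) = ~0 = 1
~(((~~(b -> a) -> ~(d | f)) | (f & c)) -> c) & b = 1 & 1 = 1
a -> (~(((~~(b -> a) -> ~(d | f)) | (f & c)) -> c) & b) = 0 -> 1 = 1
f -> (a -> (~(((~~(b -> a) -> ~(d | f)) | (f & c)) -> c) & b)) = 0 -> 1 = 1
a -> c = 0 -> 0 = 1
(a -> c) | b = 1 | 1 = 1
c -> a = 0 -> 0 = 1
f -> d = 0 -> 1 = 1
(c -> a) & (f -> d) = 1 & 1 = 1
((a -> c) | b) -> ((c -> a) & (f -> d)) = 1 -> 1 = 1
(f -> (a -> (~(((~~(b -> a) -> ~(d | f)) | (f & c)) -> c) & b))) -> (((a -> c) | b) -> ((c -> a) & (f -> d))) = 1 -> 1 = 1

1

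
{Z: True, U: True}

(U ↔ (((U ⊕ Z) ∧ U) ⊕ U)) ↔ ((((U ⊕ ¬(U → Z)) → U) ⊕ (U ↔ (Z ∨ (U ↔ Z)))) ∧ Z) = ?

False

U ⊕ Z = True ⊕ True = False
(U ⊕ Z) ∧ U = False ∧ True = False
((U ⊕ Z) ∧ U) ⊕ U = False ⊕ True = True
U ↔ (((U ⊕ Z) ∧ U) ⊕ U) = True ↔ True = True
U → Z = True → True = True
¬(U → Z) = ¬True = False
U ⊕ ¬(U → Z) = True ⊕ False = True
(U ⊕ ¬(U → Z)) → U = True → True = True
U ↔ Z = True ↔ True = True
Z ∨ (U ↔ Z) = True ∨ True = True
U ↔ (Z ∨ (U ↔ Z)) = True ↔ True = True
((U ⊕ ¬(U → Z)) → U) ⊕ (U ↔ (Z ∨ (U ↔ Z))) = True ⊕ True = False
(((U ⊕ ¬(U → Z)) → U) ⊕ (U ↔ (Z ∨ (U ↔ Z)))) ∧ Z = False ∧ True = False
(U ↔ (((U ⊕ Z) ∧ U) ⊕ U)) ↔ ((((U ⊕ ¬(U → Z)) → U) ⊕ (U ↔ (Z ∨ (U ↔ Z)))) ∧ Z) = True ↔ False = False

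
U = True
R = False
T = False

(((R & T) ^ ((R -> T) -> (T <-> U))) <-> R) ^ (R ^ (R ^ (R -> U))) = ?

False

R & T = False & False = False
R -> T = False -> False = True
T <-> U = False <-> True = False
(R -> T) -> (T <-> U) = True -> False = False
(R & T) ^ ((R -> T) -> (T <-> U)) = False ^ False = False
((R & T) ^ ((R -> T) -> (T <-> U))) <-> R = False <-> False = True
R -> U = False -> True = True
R ^ (R -> U) = False ^ True = True
R ^ (R ^ (R -> U)) = False ^ True = True
(((R & T) ^ ((R -> T) -> (T <-> U))) <-> R) ^ (R ^ (R ^ (R -> U))) = True ^ True = False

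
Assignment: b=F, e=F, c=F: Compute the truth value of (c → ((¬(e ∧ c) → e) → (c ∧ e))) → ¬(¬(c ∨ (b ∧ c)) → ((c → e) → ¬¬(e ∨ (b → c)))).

e ∧ c = F ∧ F = F
¬(e ∧ c) = ¬F = T
¬(e ∧ c) → e = T → F = F
c ∧ e = F ∧ F = F
(¬(e ∧ c) → e) → (c ∧ e) = F → F = T
c → ((¬(e ∧ c) → e) → (c ∧ e)) = F → T = T
b ∧ c = F ∧ F = F
c ∨ (b ∧ c) = F ∨ F = F
¬(c ∨ (b ∧ c)) = ¬F = T
c → e = F → F = T
b → c = F → F = T
e ∨ (b → c) = F ∨ T = T
¬(e ∨ (b → c)) = ¬T = F
¬¬(e ∨ (b → c)) = ¬F = T
(c → e) → ¬¬(e ∨ (b → c)) = T → T = T
¬(c ∨ (b ∧ c)) → ((c → e) → ¬¬(e ∨ (b → c))) = T → T = T
¬(¬(c ∨ (b ∧ c)) → ((c → e) → ¬¬(e ∨ (b → c)))) = ¬T = F
(c → ((¬(e ∧ c) → e) → (c ∧ e))) → ¬(¬(c ∨ (b ∧ c)) → ((c → e) → ¬¬(e ∨ (b → c)))) = T → F = F

F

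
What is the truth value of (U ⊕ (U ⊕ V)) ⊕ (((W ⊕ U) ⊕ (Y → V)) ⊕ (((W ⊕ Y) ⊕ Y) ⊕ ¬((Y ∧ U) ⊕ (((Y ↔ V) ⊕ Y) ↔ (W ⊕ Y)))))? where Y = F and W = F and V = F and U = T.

T

Substituting Y=F, W=F, V=F, U=T:
U ⊕ V = T ⊕ F = T
U ⊕ (U ⊕ V) = T ⊕ T = F
W ⊕ U = F ⊕ T = T
Y → V = F → F = T
(W ⊕ U) ⊕ (Y → V) = T ⊕ T = F
W ⊕ Y = F ⊕ F = F
(W ⊕ Y) ⊕ Y = F ⊕ F = F
Y ∧ U = F ∧ T = F
Y ↔ V = F ↔ F = T
(Y ↔ V) ⊕ Y = T ⊕ F = T
W ⊕ Y = F ⊕ F = F
((Y ↔ V) ⊕ Y) ↔ (W ⊕ Y) = T ↔ F = F
(Y ∧ U) ⊕ (((Y ↔ V) ⊕ Y) ↔ (W ⊕ Y)) = F ⊕ F = F
¬((Y ∧ U) ⊕ (((Y ↔ V) ⊕ Y) ↔ (W ⊕ Y))) = ¬F = T
((W ⊕ Y) ⊕ Y) ⊕ ¬((Y ∧ U) ⊕ (((Y ↔ V) ⊕ Y) ↔ (W ⊕ Y))) = F ⊕ T = T
((W ⊕ U) ⊕ (Y → V)) ⊕ (((W ⊕ Y) ⊕ Y) ⊕ ¬((Y ∧ U) ⊕ (((Y ↔ V) ⊕ Y) ↔ (W ⊕ Y)))) = F ⊕ T = T
(U ⊕ (U ⊕ V)) ⊕ (((W ⊕ U) ⊕ (Y → V)) ⊕ (((W ⊕ Y) ⊕ Y) ⊕ ¬((Y ∧ U) ⊕ (((Y ↔ V) ⊕ Y) ↔ (W ⊕ Y))))) = F ⊕ T = T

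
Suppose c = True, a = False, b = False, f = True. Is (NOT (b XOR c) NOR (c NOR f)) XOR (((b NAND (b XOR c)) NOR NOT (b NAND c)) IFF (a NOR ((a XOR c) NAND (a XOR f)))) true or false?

True

Substituting c=True, a=False, b=False, f=True:
b XOR c = False XOR True = True
NOT (b XOR c) = NOT True = False
c NOR f = True NOR True = False
NOT (b XOR c) NOR (c NOR f) = False NOR False = True
b XOR c = False XOR True = True
b NAND (b XOR c) = False NAND True = True
b NAND c = False NAND True = True
NOT (b NAND c) = NOT True = False
(b NAND (b XOR c)) NOR NOT (b NAND c) = True NOR False = False
a XOR c = False XOR True = True
a XOR f = False XOR True = True
(a XOR c) NAND (a XOR f) = True NAND True = False
a NOR ((a XOR c) NAND (a XOR f)) = False NOR False = True
((b NAND (b XOR c)) NOR NOT (b NAND c)) IFF (a NOR ((a XOR c) NAND (a XOR f))) = False IFF True = False
(NOT (b XOR c) NOR (c NOR f)) XOR (((b NAND (b XOR c)) NOR NOT (b NAND c)) IFF (a NOR ((a XOR c) NAND (a XOR f)))) = True XOR False = True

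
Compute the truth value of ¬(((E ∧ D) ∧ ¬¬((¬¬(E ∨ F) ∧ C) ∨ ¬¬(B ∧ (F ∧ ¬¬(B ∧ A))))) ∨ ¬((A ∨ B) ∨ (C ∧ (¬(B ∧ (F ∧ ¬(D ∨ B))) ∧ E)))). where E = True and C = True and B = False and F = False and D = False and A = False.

True

Substituting E=True, C=True, B=False, F=False, D=False, A=False:
E ∧ D = True ∧ False = False
E ∨ F = True ∨ False = True
¬(E ∨ F) = ¬True = False
¬¬(E ∨ F) = ¬False = True
¬¬(E ∨ F) ∧ C = True ∧ True = True
B ∧ A = False ∧ False = False
¬(B ∧ A) = ¬False = True
¬¬(B ∧ A) = ¬True = False
F ∧ ¬¬(B ∧ A) = False ∧ False = False
B ∧ (F ∧ ¬¬(B ∧ A)) = False ∧ False = False
¬(B ∧ (F ∧ ¬¬(B ∧ A))) = ¬False = True
¬¬(B ∧ (F ∧ ¬¬(B ∧ A))) = ¬True = False
(¬¬(E ∨ F) ∧ C) ∨ ¬¬(B ∧ (F ∧ ¬¬(B ∧ A))) = True ∨ False = True
¬((¬¬(E ∨ F) ∧ C) ∨ ¬¬(B ∧ (F ∧ ¬¬(B ∧ A)))) = ¬True = False
¬¬((¬¬(E ∨ F) ∧ C) ∨ ¬¬(B ∧ (F ∧ ¬¬(B ∧ A)))) = ¬False = True
(E ∧ D) ∧ ¬¬((¬¬(E ∨ F) ∧ C) ∨ ¬¬(B ∧ (F ∧ ¬¬(B ∧ A)))) = False ∧ True = False
A ∨ B = False ∨ False = False
D ∨ B = False ∨ False = False
¬(D ∨ B) = ¬False = True
F ∧ ¬(D ∨ B) = False ∧ True = False
B ∧ (F ∧ ¬(D ∨ B)) = False ∧ False = False
¬(B ∧ (F ∧ ¬(D ∨ B))) = ¬False = True
¬(B ∧ (F ∧ ¬(D ∨ B))) ∧ E = True ∧ True = True
C ∧ (¬(B ∧ (F ∧ ¬(D ∨ B))) ∧ E) = True ∧ True = True
(A ∨ B) ∨ (C ∧ (¬(B ∧ (F ∧ ¬(D ∨ B))) ∧ E)) = False ∨ True = True
¬((A ∨ B) ∨ (C ∧ (¬(B ∧ (F ∧ ¬(D ∨ B))) ∧ E))) = ¬True = False
((E ∧ D) ∧ ¬¬((¬¬(E ∨ F) ∧ C) ∨ ¬¬(B ∧ (F ∧ ¬¬(B ∧ A))))) ∨ ¬((A ∨ B) ∨ (C ∧ (¬(B ∧ (F ∧ ¬(D ∨ B))) ∧ E))) = False ∨ False = False
¬(((E ∧ D) ∧ ¬¬((¬¬(E ∨ F) ∧ C) ∨ ¬¬(B ∧ (F ∧ ¬¬(B ∧ A))))) ∨ ¬((A ∨ B) ∨ (C ∧ (¬(B ∧ (F ∧ ¬(D ∨ B))) ∧ E)))) = ¬False = True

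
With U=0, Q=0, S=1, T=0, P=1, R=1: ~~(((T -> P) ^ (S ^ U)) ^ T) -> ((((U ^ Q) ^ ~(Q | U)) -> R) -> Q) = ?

1

Substituting U=0, Q=0, S=1, T=0, P=1, R=1:
T -> P = 0 -> 1 = 1
S ^ U = 1 ^ 0 = 1
(T -> P) ^ (S ^ U) = 1 ^ 1 = 0
((T -> P) ^ (S ^ U)) ^ T = 0 ^ 0 = 0
~(((T -> P) ^ (S ^ U)) ^ T) = ~0 = 1
~~(((T -> P) ^ (S ^ U)) ^ T) = ~1 = 0
U ^ Q = 0 ^ 0 = 0
Q | U = 0 | 0 = 0
~(Q | U) = ~0 = 1
(U ^ Q) ^ ~(Q | U) = 0 ^ 1 = 1
((U ^ Q) ^ ~(Q | U)) -> R = 1 -> 1 = 1
(((U ^ Q) ^ ~(Q | U)) -> R) -> Q = 1 -> 0 = 0
~~(((T -> P) ^ (S ^ U)) ^ T) -> ((((U ^ Q) ^ ~(Q | U)) -> R) -> Q) = 0 -> 0 = 1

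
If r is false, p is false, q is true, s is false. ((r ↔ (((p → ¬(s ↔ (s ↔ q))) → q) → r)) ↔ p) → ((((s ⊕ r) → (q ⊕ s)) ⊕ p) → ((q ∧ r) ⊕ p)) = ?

T

s ↔ q = F ↔ T = F
s ↔ (s ↔ q) = F ↔ F = T
¬(s ↔ (s ↔ q)) = ¬T = F
p → ¬(s ↔ (s ↔ q)) = F → F = T
(p → ¬(s ↔ (s ↔ q))) → q = T → T = T
((p → ¬(s ↔ (s ↔ q))) → q) → r = T → F = F
r ↔ (((p → ¬(s ↔ (s ↔ q))) → q) → r) = F ↔ F = T
(r ↔ (((p → ¬(s ↔ (s ↔ q))) → q) → r)) ↔ p = T ↔ F = F
s ⊕ r = F ⊕ F = F
q ⊕ s = T ⊕ F = T
(s ⊕ r) → (q ⊕ s) = F → T = T
((s ⊕ r) → (q ⊕ s)) ⊕ p = T ⊕ F = T
q ∧ r = T ∧ F = F
(q ∧ r) ⊕ p = F ⊕ F = F
(((s ⊕ r) → (q ⊕ s)) ⊕ p) → ((q ∧ r) ⊕ p) = T → F = F
((r ↔ (((p → ¬(s ↔ (s ↔ q))) → q) → r)) ↔ p) → ((((s ⊕ r) → (q ⊕ s)) ⊕ p) → ((q ∧ r) ⊕ p)) = F → F = T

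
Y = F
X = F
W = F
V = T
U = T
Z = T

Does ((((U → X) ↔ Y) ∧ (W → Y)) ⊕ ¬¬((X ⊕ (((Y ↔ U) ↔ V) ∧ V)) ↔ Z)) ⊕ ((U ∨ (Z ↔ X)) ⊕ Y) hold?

U → X = T → F = F
(U → X) ↔ Y = F ↔ F = T
W → Y = F → F = T
((U → X) ↔ Y) ∧ (W → Y) = T ∧ T = T
Y ↔ U = F ↔ T = F
(Y ↔ U) ↔ V = F ↔ T = F
((Y ↔ U) ↔ V) ∧ V = F ∧ T = F
X ⊕ (((Y ↔ U) ↔ V) ∧ V) = F ⊕ F = F
(X ⊕ (((Y ↔ U) ↔ V) ∧ V)) ↔ Z = F ↔ T = F
¬((X ⊕ (((Y ↔ U) ↔ V) ∧ V)) ↔ Z) = ¬F = T
¬¬((X ⊕ (((Y ↔ U) ↔ V) ∧ V)) ↔ Z) = ¬T = F
(((U → X) ↔ Y) ∧ (W → Y)) ⊕ ¬¬((X ⊕ (((Y ↔ U) ↔ V) ∧ V)) ↔ Z) = T ⊕ F = T
Z ↔ X = T ↔ F = F
U ∨ (Z ↔ X) = T ∨ F = T
(U ∨ (Z ↔ X)) ⊕ Y = T ⊕ F = T
((((U → X) ↔ Y) ∧ (W → Y)) ⊕ ¬¬((X ⊕ (((Y ↔ U) ↔ V) ∧ V)) ↔ Z)) ⊕ ((U ∨ (Z ↔ X)) ⊕ Y) = T ⊕ T = F

F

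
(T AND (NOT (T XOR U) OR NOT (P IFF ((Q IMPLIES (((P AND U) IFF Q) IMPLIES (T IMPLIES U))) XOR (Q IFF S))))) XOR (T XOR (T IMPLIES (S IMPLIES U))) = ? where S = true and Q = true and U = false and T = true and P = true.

false

Substituting S=true, Q=true, U=false, T=true, P=true:
T XOR U = true XOR false = true
NOT (T XOR U) = NOT true = false
P AND U = true AND false = false
(P AND U) IFF Q = false IFF true = false
T IMPLIES U = true IMPLIES false = false
((P AND U) IFF Q) IMPLIES (T IMPLIES U) = false IMPLIES false = true
Q IMPLIES (((P AND U) IFF Q) IMPLIES (T IMPLIES U)) = true IMPLIES true = true
Q IFF S = true IFF true = true
(Q IMPLIES (((P AND U) IFF Q) IMPLIES (T IMPLIES U))) XOR (Q IFF S) = true XOR true = false
P IFF ((Q IMPLIES (((P AND U) IFF Q) IMPLIES (T IMPLIES U))) XOR (Q IFF S)) = true IFF false = false
NOT (P IFF ((Q IMPLIES (((P AND U) IFF Q) IMPLIES (T IMPLIES U))) XOR (Q IFF S))) = NOT false = true
NOT (T XOR U) OR NOT (P IFF ((Q IMPLIES (((P AND U) IFF Q) IMPLIES (T IMPLIES U))) XOR (Q IFF S))) = false OR true = true
T AND (NOT (T XOR U) OR NOT (P IFF ((Q IMPLIES (((P AND U) IFF Q) IMPLIES (T IMPLIES U))) XOR (Q IFF S)))) = true AND true = true
S IMPLIES U = true IMPLIES false = false
T IMPLIES (S IMPLIES U) = true IMPLIES false = false
T XOR (T IMPLIES (S IMPLIES U)) = true XOR false = true
(T AND (NOT (T XOR U) OR NOT (P IFF ((Q IMPLIES (((P AND U) IFF Q) IMPLIES (T IMPLIES U))) XOR (Q IFF S))))) XOR (T XOR (T IMPLIES (S IMPLIES U))) = true XOR true = false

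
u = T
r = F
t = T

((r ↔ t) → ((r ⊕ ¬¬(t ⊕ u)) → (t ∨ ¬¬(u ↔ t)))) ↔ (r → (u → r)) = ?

Substituting u=T, r=F, t=T:
r ↔ t = F ↔ T = F
t ⊕ u = T ⊕ T = F
¬(t ⊕ u) = ¬F = T
¬¬(t ⊕ u) = ¬T = F
r ⊕ ¬¬(t ⊕ u) = F ⊕ F = F
u ↔ t = T ↔ T = T
¬(u ↔ t) = ¬T = F
¬¬(u ↔ t) = ¬F = T
t ∨ ¬¬(u ↔ t) = T ∨ T = T
(r ⊕ ¬¬(t ⊕ u)) → (t ∨ ¬¬(u ↔ t)) = F → T = T
(r ↔ t) → ((r ⊕ ¬¬(t ⊕ u)) → (t ∨ ¬¬(u ↔ t))) = F → T = T
u → r = T → F = F
r → (u → r) = F → F = T
((r ↔ t) → ((r ⊕ ¬¬(t ⊕ u)) → (t ∨ ¬¬(u ↔ t)))) ↔ (r → (u → r)) = T ↔ T = T

T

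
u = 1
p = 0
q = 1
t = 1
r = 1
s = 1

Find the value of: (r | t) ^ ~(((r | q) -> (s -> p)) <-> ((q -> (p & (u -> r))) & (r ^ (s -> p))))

r | t = 1 | 1 = 1
r | q = 1 | 1 = 1
s -> p = 1 -> 0 = 0
(r | q) -> (s -> p) = 1 -> 0 = 0
u -> r = 1 -> 1 = 1
p & (u -> r) = 0 & 1 = 0
q -> (p & (u -> r)) = 1 -> 0 = 0
s -> p = 1 -> 0 = 0
r ^ (s -> p) = 1 ^ 0 = 1
(q -> (p & (u -> r))) & (r ^ (s -> p)) = 0 & 1 = 0
((r | q) -> (s -> p)) <-> ((q -> (p & (u -> r))) & (r ^ (s -> p))) = 0 <-> 0 = 1
~(((r | q) -> (s -> p)) <-> ((q -> (p & (u -> r))) & (r ^ (s -> p)))) = ~1 = 0
(r | t) ^ ~(((r | q) -> (s -> p)) <-> ((q -> (p & (u -> r))) & (r ^ (s -> p)))) = 1 ^ 0 = 1

1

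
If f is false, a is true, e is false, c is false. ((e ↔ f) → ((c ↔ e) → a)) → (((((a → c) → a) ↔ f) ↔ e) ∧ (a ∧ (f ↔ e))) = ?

e ↔ f = F ↔ F = T
c ↔ e = F ↔ F = T
(c ↔ e) → a = T → T = T
(e ↔ f) → ((c ↔ e) → a) = T → T = T
a → c = T → F = F
(a → c) → a = F → T = T
((a → c) → a) ↔ f = T ↔ F = F
(((a → c) → a) ↔ f) ↔ e = F ↔ F = T
f ↔ e = F ↔ F = T
a ∧ (f ↔ e) = T ∧ T = T
((((a → c) → a) ↔ f) ↔ e) ∧ (a ∧ (f ↔ e)) = T ∧ T = T
((e ↔ f) → ((c ↔ e) → a)) → (((((a → c) → a) ↔ f) ↔ e) ∧ (a ∧ (f ↔ e))) = T → T = T

T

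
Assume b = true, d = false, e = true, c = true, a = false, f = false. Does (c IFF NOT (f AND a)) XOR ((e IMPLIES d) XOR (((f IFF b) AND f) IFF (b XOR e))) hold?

f AND a = false AND false = false
NOT (f AND a) = NOT false = true
c IFF NOT (f AND a) = true IFF true = true
e IMPLIES d = true IMPLIES false = false
f IFF b = false IFF true = false
(f IFF b) AND f = false AND false = false
b XOR e = true XOR true = false
((f IFF b) AND f) IFF (b XOR e) = false IFF false = true
(e IMPLIES d) XOR (((f IFF b) AND f) IFF (b XOR e)) = false XOR true = true
(c IFF NOT (f AND a)) XOR ((e IMPLIES d) XOR (((f IFF b) AND f) IFF (b XOR e))) = true XOR true = false

false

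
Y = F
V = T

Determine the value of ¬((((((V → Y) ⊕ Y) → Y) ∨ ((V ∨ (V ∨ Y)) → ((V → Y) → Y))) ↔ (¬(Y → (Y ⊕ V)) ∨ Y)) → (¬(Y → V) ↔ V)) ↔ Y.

Substituting Y=F, V=T:
V → Y = T → F = F
(V → Y) ⊕ Y = F ⊕ F = F
((V → Y) ⊕ Y) → Y = F → F = T
V ∨ Y = T ∨ F = T
V ∨ (V ∨ Y) = T ∨ T = T
V → Y = T → F = F
(V → Y) → Y = F → F = T
(V ∨ (V ∨ Y)) → ((V → Y) → Y) = T → T = T
(((V → Y) ⊕ Y) → Y) ∨ ((V ∨ (V ∨ Y)) → ((V → Y) → Y)) = T ∨ T = T
Y ⊕ V = F ⊕ T = T
Y → (Y ⊕ V) = F → T = T
¬(Y → (Y ⊕ V)) = ¬T = F
¬(Y → (Y ⊕ V)) ∨ Y = F ∨ F = F
((((V → Y) ⊕ Y) → Y) ∨ ((V ∨ (V ∨ Y)) → ((V → Y) → Y))) ↔ (¬(Y → (Y ⊕ V)) ∨ Y) = T ↔ F = F
Y → V = F → T = T
¬(Y → V) = ¬T = F
¬(Y → V) ↔ V = F ↔ T = F
(((((V → Y) ⊕ Y) → Y) ∨ ((V ∨ (V ∨ Y)) → ((V → Y) → Y))) ↔ (¬(Y → (Y ⊕ V)) ∨ Y)) → (¬(Y → V) ↔ V) = F → F = T
¬((((((V → Y) ⊕ Y) → Y) ∨ ((V ∨ (V ∨ Y)) → ((V → Y) → Y))) ↔ (¬(Y → (Y ⊕ V)) ∨ Y)) → (¬(Y → V) ↔ V)) = ¬T = F
¬((((((V → Y) ⊕ Y) → Y) ∨ ((V ∨ (V ∨ Y)) → ((V → Y) → Y))) ↔ (¬(Y → (Y ⊕ V)) ∨ Y)) → (¬(Y → V) ↔ V)) ↔ Y = F ↔ F = T

T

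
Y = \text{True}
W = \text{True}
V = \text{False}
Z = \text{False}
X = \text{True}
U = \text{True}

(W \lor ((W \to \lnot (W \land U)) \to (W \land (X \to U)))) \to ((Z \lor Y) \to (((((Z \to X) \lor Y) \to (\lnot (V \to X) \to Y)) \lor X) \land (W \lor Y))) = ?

\text{True}

W \land U = \text{True} \land \text{True} = \text{True}
\lnot (W \land U) = \lnot \text{True} = \text{False}
W \to \lnot (W \land U) = \text{True} \to \text{False} = \text{False}
X \to U = \text{True} \to \text{True} = \text{True}
W \land (X \to U) = \text{True} \land \text{True} = \text{True}
(W \to \lnot (W \land U)) \to (W \land (X \to U)) = \text{False} \to \text{True} = \text{True}
W \lor ((W \to \lnot (W \land U)) \to (W \land (X \to U))) = \text{True} \lor \text{True} = \text{True}
Z \lor Y = \text{False} \lor \text{True} = \text{True}
Z \to X = \text{False} \to \text{True} = \text{True}
(Z \to X) \lor Y = \text{True} \lor \text{True} = \text{True}
V \to X = \text{False} \to \text{True} = \text{True}
\lnot (V \to X) = \lnot \text{True} = \text{False}
\lnot (V \to X) \to Y = \text{False} \to \text{True} = \text{True}
((Z \to X) \lor Y) \to (\lnot (V \to X) \to Y) = \text{True} \to \text{True} = \text{True}
(((Z \to X) \lor Y) \to (\lnot (V \to X) \to Y)) \lor X = \text{True} \lor \text{True} = \text{True}
W \lor Y = \text{True} \lor \text{True} = \text{True}
((((Z \to X) \lor Y) \to (\lnot (V \to X) \to Y)) \lor X) \land (W \lor Y) = \text{True} \land \text{True} = \text{True}
(Z \lor Y) \to (((((Z \to X) \lor Y) \to (\lnot (V \to X) \to Y)) \lor X) \land (W \lor Y)) = \text{True} \to \text{True} = \text{True}
(W \lor ((W \to \lnot (W \land U)) \to (W \land (X \to U)))) \to ((Z \lor Y) \to (((((Z \to X) \lor Y) \to (\lnot (V \to X) \to Y)) \lor X) \land (W \lor Y))) = \text{True} \to \text{True} = \text{True}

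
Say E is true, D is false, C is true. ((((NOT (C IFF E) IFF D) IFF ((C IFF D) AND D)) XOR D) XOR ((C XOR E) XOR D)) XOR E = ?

C IFF E = True IFF True = True
NOT (C IFF E) = NOT True = False
NOT (C IFF E) IFF D = False IFF False = True
C IFF D = True IFF False = False
(C IFF D) AND D = False AND False = False
(NOT (C IFF E) IFF D) IFF ((C IFF D) AND D) = True IFF False = False
((NOT (C IFF E) IFF D) IFF ((C IFF D) AND D)) XOR D = False XOR False = False
C XOR E = True XOR True = False
(C XOR E) XOR D = False XOR False = False
(((NOT (C IFF E) IFF D) IFF ((C IFF D) AND D)) XOR D) XOR ((C XOR E) XOR D) = False XOR False = False
((((NOT (C IFF E) IFF D) IFF ((C IFF D) AND D)) XOR D) XOR ((C XOR E) XOR D)) XOR E = False XOR True = True

True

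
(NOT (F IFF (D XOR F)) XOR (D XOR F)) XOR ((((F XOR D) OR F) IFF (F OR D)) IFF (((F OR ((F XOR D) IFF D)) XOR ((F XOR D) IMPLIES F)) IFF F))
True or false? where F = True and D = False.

D XOR F = False XOR True = True
F IFF (D XOR F) = True IFF True = True
NOT (F IFF (D XOR F)) = NOT True = False
D XOR F = False XOR True = True
NOT (F IFF (D XOR F)) XOR (D XOR F) = False XOR True = True
F XOR D = True XOR False = True
(F XOR D) OR F = True OR True = True
F OR D = True OR False = True
((F XOR D) OR F) IFF (F OR D) = True IFF True = True
F XOR D = True XOR False = True
(F XOR D) IFF D = True IFF False = False
F OR ((F XOR D) IFF D) = True OR False = True
F XOR D = True XOR False = True
(F XOR D) IMPLIES F = True IMPLIES True = True
(F OR ((F XOR D) IFF D)) XOR ((F XOR D) IMPLIES F) = True XOR True = False
((F OR ((F XOR D) IFF D)) XOR ((F XOR D) IMPLIES F)) IFF F = False IFF True = False
(((F XOR D) OR F) IFF (F OR D)) IFF (((F OR ((F XOR D) IFF D)) XOR ((F XOR D) IMPLIES F)) IFF F) = True IFF False = False
(NOT (F IFF (D XOR F)) XOR (D XOR F)) XOR ((((F XOR D) OR F) IFF (F OR D)) IFF (((F OR ((F XOR D) IFF D)) XOR ((F XOR D) IMPLIES F)) IFF F)) = True XOR False = True

True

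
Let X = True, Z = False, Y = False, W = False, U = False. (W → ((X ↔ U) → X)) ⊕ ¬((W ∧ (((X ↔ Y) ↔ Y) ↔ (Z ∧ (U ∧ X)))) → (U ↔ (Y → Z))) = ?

True

X ↔ U = True ↔ False = False
(X ↔ U) → X = False → True = True
W → ((X ↔ U) → X) = False → True = True
X ↔ Y = True ↔ False = False
(X ↔ Y) ↔ Y = False ↔ False = True
U ∧ X = False ∧ True = False
Z ∧ (U ∧ X) = False ∧ False = False
((X ↔ Y) ↔ Y) ↔ (Z ∧ (U ∧ X)) = True ↔ False = False
W ∧ (((X ↔ Y) ↔ Y) ↔ (Z ∧ (U ∧ X))) = False ∧ False = False
Y → Z = False → False = True
U ↔ (Y → Z) = False ↔ True = False
(W ∧ (((X ↔ Y) ↔ Y) ↔ (Z ∧ (U ∧ X)))) → (U ↔ (Y → Z)) = False → False = True
¬((W ∧ (((X ↔ Y) ↔ Y) ↔ (Z ∧ (U ∧ X)))) → (U ↔ (Y → Z))) = ¬True = False
(W → ((X ↔ U) → X)) ⊕ ¬((W ∧ (((X ↔ Y) ↔ Y) ↔ (Z ∧ (U ∧ X)))) → (U ↔ (Y → Z))) = True ⊕ False = True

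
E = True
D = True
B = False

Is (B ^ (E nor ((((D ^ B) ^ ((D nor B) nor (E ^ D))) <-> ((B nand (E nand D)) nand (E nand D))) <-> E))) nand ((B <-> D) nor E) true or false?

D ^ B = True ^ False = True
D nor B = True nor False = False
E ^ D = True ^ True = False
(D nor B) nor (E ^ D) = False nor False = True
(D ^ B) ^ ((D nor B) nor (E ^ D)) = True ^ True = False
E nand D = True nand True = False
B nand (E nand D) = False nand False = True
E nand D = True nand True = False
(B nand (E nand D)) nand (E nand D) = True nand False = True
((D ^ B) ^ ((D nor B) nor (E ^ D))) <-> ((B nand (E nand D)) nand (E nand D)) = False <-> True = False
(((D ^ B) ^ ((D nor B) nor (E ^ D))) <-> ((B nand (E nand D)) nand (E nand D))) <-> E = False <-> True = False
E nor ((((D ^ B) ^ ((D nor B) nor (E ^ D))) <-> ((B nand (E nand D)) nand (E nand D))) <-> E) = True nor False = False
B ^ (E nor ((((D ^ B) ^ ((D nor B) nor (E ^ D))) <-> ((B nand (E nand D)) nand (E nand D))) <-> E)) = False ^ False = False
B <-> D = False <-> True = False
(B <-> D) nor E = False nor True = False
(B ^ (E nor ((((D ^ B) ^ ((D nor B) nor (E ^ D))) <-> ((B nand (E nand D)) nand (E nand D))) <-> E))) nand ((B <-> D) nor E) = False nand False = True

True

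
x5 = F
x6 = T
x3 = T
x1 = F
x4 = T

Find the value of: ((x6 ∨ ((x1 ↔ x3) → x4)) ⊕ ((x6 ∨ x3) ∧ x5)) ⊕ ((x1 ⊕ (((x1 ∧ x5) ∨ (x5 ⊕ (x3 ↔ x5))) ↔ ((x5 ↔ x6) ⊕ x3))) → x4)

F

x1 ↔ x3 = F ↔ T = F
(x1 ↔ x3) → x4 = F → T = T
x6 ∨ ((x1 ↔ x3) → x4) = T ∨ T = T
x6 ∨ x3 = T ∨ T = T
(x6 ∨ x3) ∧ x5 = T ∧ F = F
(x6 ∨ ((x1 ↔ x3) → x4)) ⊕ ((x6 ∨ x3) ∧ x5) = T ⊕ F = T
x1 ∧ x5 = F ∧ F = F
x3 ↔ x5 = T ↔ F = F
x5 ⊕ (x3 ↔ x5) = F ⊕ F = F
(x1 ∧ x5) ∨ (x5 ⊕ (x3 ↔ x5)) = F ∨ F = F
x5 ↔ x6 = F ↔ T = F
(x5 ↔ x6) ⊕ x3 = F ⊕ T = T
((x1 ∧ x5) ∨ (x5 ⊕ (x3 ↔ x5))) ↔ ((x5 ↔ x6) ⊕ x3) = F ↔ T = F
x1 ⊕ (((x1 ∧ x5) ∨ (x5 ⊕ (x3 ↔ x5))) ↔ ((x5 ↔ x6) ⊕ x3)) = F ⊕ F = F
(x1 ⊕ (((x1 ∧ x5) ∨ (x5 ⊕ (x3 ↔ x5))) ↔ ((x5 ↔ x6) ⊕ x3))) → x4 = F → T = T
((x6 ∨ ((x1 ↔ x3) → x4)) ⊕ ((x6 ∨ x3) ∧ x5)) ⊕ ((x1 ⊕ (((x1 ∧ x5) ∨ (x5 ⊕ (x3 ↔ x5))) ↔ ((x5 ↔ x6) ⊕ x3))) → x4) = T ⊕ T = F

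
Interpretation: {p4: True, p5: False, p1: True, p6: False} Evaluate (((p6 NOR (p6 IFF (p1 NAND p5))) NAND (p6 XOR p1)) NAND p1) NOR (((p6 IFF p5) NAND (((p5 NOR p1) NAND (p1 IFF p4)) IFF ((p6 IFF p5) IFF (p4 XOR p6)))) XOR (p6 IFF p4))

Substituting p4=True, p5=False, p1=True, p6=False:
p1 NAND p5 = True NAND False = True
p6 IFF (p1 NAND p5) = False IFF True = False
p6 NOR (p6 IFF (p1 NAND p5)) = False NOR False = True
p6 XOR p1 = False XOR True = True
(p6 NOR (p6 IFF (p1 NAND p5))) NAND (p6 XOR p1) = True NAND True = False
((p6 NOR (p6 IFF (p1 NAND p5))) NAND (p6 XOR p1)) NAND p1 = False NAND True = True
p6 IFF p5 = False IFF False = True
p5 NOR p1 = False NOR True = False
p1 IFF p4 = True IFF True = True
(p5 NOR p1) NAND (p1 IFF p4) = False NAND True = True
p6 IFF p5 = False IFF False = True
p4 XOR p6 = True XOR False = True
(p6 IFF p5) IFF (p4 XOR p6) = True IFF True = True
((p5 NOR p1) NAND (p1 IFF p4)) IFF ((p6 IFF p5) IFF (p4 XOR p6)) = True IFF True = True
(p6 IFF p5) NAND (((p5 NOR p1) NAND (p1 IFF p4)) IFF ((p6 IFF p5) IFF (p4 XOR p6))) = True NAND True = False
p6 IFF p4 = False IFF True = False
((p6 IFF p5) NAND (((p5 NOR p1) NAND (p1 IFF p4)) IFF ((p6 IFF p5) IFF (p4 XOR p6)))) XOR (p6 IFF p4) = False XOR False = False
(((p6 NOR (p6 IFF (p1 NAND p5))) NAND (p6 XOR p1)) NAND p1) NOR (((p6 IFF p5) NAND (((p5 NOR p1) NAND (p1 IFF p4)) IFF ((p6 IFF p5) IFF (p4 XOR p6)))) XOR (p6 IFF p4)) = True NOR False = False

False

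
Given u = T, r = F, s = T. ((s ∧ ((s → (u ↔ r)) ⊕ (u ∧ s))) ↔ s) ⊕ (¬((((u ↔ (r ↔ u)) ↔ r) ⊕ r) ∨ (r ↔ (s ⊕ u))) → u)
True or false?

F

u ↔ r = T ↔ F = F
s → (u ↔ r) = T → F = F
u ∧ s = T ∧ T = T
(s → (u ↔ r)) ⊕ (u ∧ s) = F ⊕ T = T
s ∧ ((s → (u ↔ r)) ⊕ (u ∧ s)) = T ∧ T = T
(s ∧ ((s → (u ↔ r)) ⊕ (u ∧ s))) ↔ s = T ↔ T = T
r ↔ u = F ↔ T = F
u ↔ (r ↔ u) = T ↔ F = F
(u ↔ (r ↔ u)) ↔ r = F ↔ F = T
((u ↔ (r ↔ u)) ↔ r) ⊕ r = T ⊕ F = T
s ⊕ u = T ⊕ T = F
r ↔ (s ⊕ u) = F ↔ F = T
(((u ↔ (r ↔ u)) ↔ r) ⊕ r) ∨ (r ↔ (s ⊕ u)) = T ∨ T = T
¬((((u ↔ (r ↔ u)) ↔ r) ⊕ r) ∨ (r ↔ (s ⊕ u))) = ¬T = F
¬((((u ↔ (r ↔ u)) ↔ r) ⊕ r) ∨ (r ↔ (s ⊕ u))) → u = F → T = T
((s ∧ ((s → (u ↔ r)) ⊕ (u ∧ s))) ↔ s) ⊕ (¬((((u ↔ (r ↔ u)) ↔ r) ⊕ r) ∨ (r ↔ (s ⊕ u))) → u) = T ⊕ T = F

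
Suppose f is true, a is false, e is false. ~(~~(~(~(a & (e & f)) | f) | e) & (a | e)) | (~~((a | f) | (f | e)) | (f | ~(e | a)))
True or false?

Substituting f=1, a=0, e=0:
e & f = 0 & 1 = 0
a & (e & f) = 0 & 0 = 0
~(a & (e & f)) = ~0 = 1
~(a & (e & f)) | f = 1 | 1 = 1
~(~(a & (e & f)) | f) = ~1 = 0
~(~(a & (e & f)) | f) | e = 0 | 0 = 0
~(~(~(a & (e & f)) | f) | e) = ~0 = 1
~~(~(~(a & (e & f)) | f) | e) = ~1 = 0
a | e = 0 | 0 = 0
~~(~(~(a & (e & f)) | f) | e) & (a | e) = 0 & 0 = 0
~(~~(~(~(a & (e & f)) | f) | e) & (a | e)) = ~0 = 1
a | f = 0 | 1 = 1
f | e = 1 | 0 = 1
(a | f) | (f | e) = 1 | 1 = 1
~((a | f) | (f | e)) = ~1 = 0
~~((a | f) | (f | e)) = ~0 = 1
e | a = 0 | 0 = 0
~(e | a) = ~0 = 1
f | ~(e | a) = 1 | 1 = 1
~~((a | f) | (f | e)) | (f | ~(e | a)) = 1 | 1 = 1
~(~~(~(~(a & (e & f)) | f) | e) & (a | e)) | (~~((a | f) | (f | e)) | (f | ~(e | a))) = 1 | 1 = 1

1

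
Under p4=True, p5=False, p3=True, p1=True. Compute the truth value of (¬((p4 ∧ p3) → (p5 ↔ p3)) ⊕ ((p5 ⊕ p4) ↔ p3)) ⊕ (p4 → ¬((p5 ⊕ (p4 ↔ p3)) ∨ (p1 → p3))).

p4 ∧ p3 = True ∧ True = True
p5 ↔ p3 = False ↔ True = False
(p4 ∧ p3) → (p5 ↔ p3) = True → False = False
¬((p4 ∧ p3) → (p5 ↔ p3)) = ¬False = True
p5 ⊕ p4 = False ⊕ True = True
(p5 ⊕ p4) ↔ p3 = True ↔ True = True
¬((p4 ∧ p3) → (p5 ↔ p3)) ⊕ ((p5 ⊕ p4) ↔ p3) = True ⊕ True = False
p4 ↔ p3 = True ↔ True = True
p5 ⊕ (p4 ↔ p3) = False ⊕ True = True
p1 → p3 = True → True = True
(p5 ⊕ (p4 ↔ p3)) ∨ (p1 → p3) = True ∨ True = True
¬((p5 ⊕ (p4 ↔ p3)) ∨ (p1 → p3)) = ¬True = False
p4 → ¬((p5 ⊕ (p4 ↔ p3)) ∨ (p1 → p3)) = True → False = False
(¬((p4 ∧ p3) → (p5 ↔ p3)) ⊕ ((p5 ⊕ p4) ↔ p3)) ⊕ (p4 → ¬((p5 ⊕ (p4 ↔ p3)) ∨ (p1 → p3))) = False ⊕ False = False

False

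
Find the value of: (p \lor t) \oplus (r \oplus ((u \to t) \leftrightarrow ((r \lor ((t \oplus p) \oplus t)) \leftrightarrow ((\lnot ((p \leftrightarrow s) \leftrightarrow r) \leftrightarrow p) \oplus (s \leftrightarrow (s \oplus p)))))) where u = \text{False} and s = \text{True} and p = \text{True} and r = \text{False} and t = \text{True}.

\text{False}

p \lor t = \text{True} \lor \text{True} = \text{True}
u \to t = \text{False} \to \text{True} = \text{True}
t \oplus p = \text{True} \oplus \text{True} = \text{False}
(t \oplus p) \oplus t = \text{False} \oplus \text{True} = \text{True}
r \lor ((t \oplus p) \oplus t) = \text{False} \lor \text{True} = \text{True}
p \leftrightarrow s = \text{True} \leftrightarrow \text{True} = \text{True}
(p \leftrightarrow s) \leftrightarrow r = \text{True} \leftrightarrow \text{False} = \text{False}
\lnot ((p \leftrightarrow s) \leftrightarrow r) = \lnot \text{False} = \text{True}
\lnot ((p \leftrightarrow s) \leftrightarrow r) \leftrightarrow p = \text{True} \leftrightarrow \text{True} = \text{True}
s \oplus p = \text{True} \oplus \text{True} = \text{False}
s \leftrightarrow (s \oplus p) = \text{True} \leftrightarrow \text{False} = \text{False}
(\lnot ((p \leftrightarrow s) \leftrightarrow r) \leftrightarrow p) \oplus (s \leftrightarrow (s \oplus p)) = \text{True} \oplus \text{False} = \text{True}
(r \lor ((t \oplus p) \oplus t)) \leftrightarrow ((\lnot ((p \leftrightarrow s) \leftrightarrow r) \leftrightarrow p) \oplus (s \leftrightarrow (s \oplus p))) = \text{True} \leftrightarrow \text{True} = \text{True}
(u \to t) \leftrightarrow ((r \lor ((t \oplus p) \oplus t)) \leftrightarrow ((\lnot ((p \leftrightarrow s) \leftrightarrow r) \leftrightarrow p) \oplus (s \leftrightarrow (s \oplus p)))) = \text{True} \leftrightarrow \text{True} = \text{True}
r \oplus ((u \to t) \leftrightarrow ((r \lor ((t \oplus p) \oplus t)) \leftrightarrow ((\lnot ((p \leftrightarrow s) \leftrightarrow r) \leftrightarrow p) \oplus (s \leftrightarrow (s \oplus p))))) = \text{False} \oplus \text{True} = \text{True}
(p \lor t) \oplus (r \oplus ((u \to t) \leftrightarrow ((r \lor ((t \oplus p) \oplus t)) \leftrightarrow ((\lnot ((p \leftrightarrow s) \leftrightarrow r) \leftrightarrow p) \oplus (s \leftrightarrow (s \oplus p)))))) = \text{True} \oplus \text{True} = \text{False}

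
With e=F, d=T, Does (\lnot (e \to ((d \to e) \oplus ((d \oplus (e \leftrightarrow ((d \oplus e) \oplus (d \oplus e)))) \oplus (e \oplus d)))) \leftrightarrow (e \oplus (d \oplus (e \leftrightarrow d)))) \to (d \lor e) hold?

d \to e = T \to F = F
d \oplus e = T \oplus F = T
d \oplus e = T \oplus F = T
(d \oplus e) \oplus (d \oplus e) = T \oplus T = F
e \leftrightarrow ((d \oplus e) \oplus (d \oplus e)) = F \leftrightarrow F = T
d \oplus (e \leftrightarrow ((d \oplus e) \oplus (d \oplus e))) = T \oplus T = F
e \oplus d = F \oplus T = T
(d \oplus (e \leftrightarrow ((d \oplus e) \oplus (d \oplus e)))) \oplus (e \oplus d) = F \oplus T = T
(d \to e) \oplus ((d \oplus (e \leftrightarrow ((d \oplus e) \oplus (d \oplus e)))) \oplus (e \oplus d)) = F \oplus T = T
e \to ((d \to e) \oplus ((d \oplus (e \leftrightarrow ((d \oplus e) \oplus (d \oplus e)))) \oplus (e \oplus d))) = F \to T = T
\lnot (e \to ((d \to e) \oplus ((d \oplus (e \leftrightarrow ((d \oplus e) \oplus (d \oplus e)))) \oplus (e \oplus d)))) = \lnot T = F
e \leftrightarrow d = F \leftrightarrow T = F
d \oplus (e \leftrightarrow d) = T \oplus F = T
e \oplus (d \oplus (e \leftrightarrow d)) = F \oplus T = T
\lnot (e \to ((d \to e) \oplus ((d \oplus (e \leftrightarrow ((d \oplus e) \oplus (d \oplus e)))) \oplus (e \oplus d)))) \leftrightarrow (e \oplus (d \oplus (e \leftrightarrow d))) = F \leftrightarrow T = F
d \lor e = T \lor F = T
(\lnot (e \to ((d \to e) \oplus ((d \oplus (e \leftrightarrow ((d \oplus e) \oplus (d \oplus e)))) \oplus (e \oplus d)))) \leftrightarrow (e \oplus (d \oplus (e \leftrightarrow d)))) \to (d \lor e) = F \to T = T

T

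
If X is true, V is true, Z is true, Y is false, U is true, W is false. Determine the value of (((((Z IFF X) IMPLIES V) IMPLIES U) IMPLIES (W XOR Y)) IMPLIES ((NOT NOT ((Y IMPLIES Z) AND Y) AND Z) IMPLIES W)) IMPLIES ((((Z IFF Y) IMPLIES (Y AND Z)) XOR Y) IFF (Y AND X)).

Z IFF X = true IFF true = true
(Z IFF X) IMPLIES V = true IMPLIES true = true
((Z IFF X) IMPLIES V) IMPLIES U = true IMPLIES true = true
W XOR Y = false XOR false = false
(((Z IFF X) IMPLIES V) IMPLIES U) IMPLIES (W XOR Y) = true IMPLIES false = false
Y IMPLIES Z = false IMPLIES true = true
(Y IMPLIES Z) AND Y = true AND false = false
NOT ((Y IMPLIES Z) AND Y) = NOT false = true
NOT NOT ((Y IMPLIES Z) AND Y) = NOT true = false
NOT NOT ((Y IMPLIES Z) AND Y) AND Z = false AND true = false
(NOT NOT ((Y IMPLIES Z) AND Y) AND Z) IMPLIES W = false IMPLIES false = true
((((Z IFF X) IMPLIES V) IMPLIES U) IMPLIES (W XOR Y)) IMPLIES ((NOT NOT ((Y IMPLIES Z) AND Y) AND Z) IMPLIES W) = false IMPLIES true = true
Z IFF Y = true IFF false = false
Y AND Z = false AND true = false
(Z IFF Y) IMPLIES (Y AND Z) = false IMPLIES false = true
((Z IFF Y) IMPLIES (Y AND Z)) XOR Y = true XOR false = true
Y AND X = false AND true = false
(((Z IFF Y) IMPLIES (Y AND Z)) XOR Y) IFF (Y AND X) = true IFF false = false
(((((Z IFF X) IMPLIES V) IMPLIES U) IMPLIES (W XOR Y)) IMPLIES ((NOT NOT ((Y IMPLIES Z) AND Y) AND Z) IMPLIES W)) IMPLIES ((((Z IFF Y) IMPLIES (Y AND Z)) XOR Y) IFF (Y AND X)) = true IMPLIES false = false

false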